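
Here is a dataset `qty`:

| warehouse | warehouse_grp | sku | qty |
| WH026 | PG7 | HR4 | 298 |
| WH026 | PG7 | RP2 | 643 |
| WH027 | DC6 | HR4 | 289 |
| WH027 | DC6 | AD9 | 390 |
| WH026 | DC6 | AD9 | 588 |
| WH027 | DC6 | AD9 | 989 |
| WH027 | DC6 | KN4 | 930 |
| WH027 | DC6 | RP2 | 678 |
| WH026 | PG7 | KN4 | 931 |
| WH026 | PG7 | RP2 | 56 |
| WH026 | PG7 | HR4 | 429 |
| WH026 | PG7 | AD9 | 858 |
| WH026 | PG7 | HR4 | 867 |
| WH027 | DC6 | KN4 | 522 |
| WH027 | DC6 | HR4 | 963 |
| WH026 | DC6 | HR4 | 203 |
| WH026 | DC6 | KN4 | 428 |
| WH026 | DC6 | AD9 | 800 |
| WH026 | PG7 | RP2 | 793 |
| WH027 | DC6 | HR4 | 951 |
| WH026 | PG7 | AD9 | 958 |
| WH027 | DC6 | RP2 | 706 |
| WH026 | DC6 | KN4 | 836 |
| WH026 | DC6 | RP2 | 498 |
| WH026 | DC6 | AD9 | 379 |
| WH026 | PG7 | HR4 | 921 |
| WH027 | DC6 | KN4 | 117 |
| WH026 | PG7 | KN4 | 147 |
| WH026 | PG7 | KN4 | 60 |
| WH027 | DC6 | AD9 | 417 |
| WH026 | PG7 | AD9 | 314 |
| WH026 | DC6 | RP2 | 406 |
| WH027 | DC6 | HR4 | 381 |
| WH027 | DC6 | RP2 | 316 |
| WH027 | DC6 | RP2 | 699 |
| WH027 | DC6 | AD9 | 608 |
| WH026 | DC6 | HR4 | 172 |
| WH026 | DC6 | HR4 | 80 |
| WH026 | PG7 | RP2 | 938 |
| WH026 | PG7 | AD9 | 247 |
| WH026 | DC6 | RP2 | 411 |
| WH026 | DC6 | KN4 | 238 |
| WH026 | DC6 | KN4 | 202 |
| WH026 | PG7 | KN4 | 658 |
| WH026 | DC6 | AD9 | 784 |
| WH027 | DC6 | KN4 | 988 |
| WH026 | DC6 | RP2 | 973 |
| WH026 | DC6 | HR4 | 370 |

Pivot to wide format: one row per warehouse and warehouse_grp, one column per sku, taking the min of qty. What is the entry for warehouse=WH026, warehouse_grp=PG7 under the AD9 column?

Rows with warehouse=WH026, warehouse_grp=PG7 and sku=AD9: qty values are 858, 958, 314, 247.
min(858, 958, 314, 247) = 247.

247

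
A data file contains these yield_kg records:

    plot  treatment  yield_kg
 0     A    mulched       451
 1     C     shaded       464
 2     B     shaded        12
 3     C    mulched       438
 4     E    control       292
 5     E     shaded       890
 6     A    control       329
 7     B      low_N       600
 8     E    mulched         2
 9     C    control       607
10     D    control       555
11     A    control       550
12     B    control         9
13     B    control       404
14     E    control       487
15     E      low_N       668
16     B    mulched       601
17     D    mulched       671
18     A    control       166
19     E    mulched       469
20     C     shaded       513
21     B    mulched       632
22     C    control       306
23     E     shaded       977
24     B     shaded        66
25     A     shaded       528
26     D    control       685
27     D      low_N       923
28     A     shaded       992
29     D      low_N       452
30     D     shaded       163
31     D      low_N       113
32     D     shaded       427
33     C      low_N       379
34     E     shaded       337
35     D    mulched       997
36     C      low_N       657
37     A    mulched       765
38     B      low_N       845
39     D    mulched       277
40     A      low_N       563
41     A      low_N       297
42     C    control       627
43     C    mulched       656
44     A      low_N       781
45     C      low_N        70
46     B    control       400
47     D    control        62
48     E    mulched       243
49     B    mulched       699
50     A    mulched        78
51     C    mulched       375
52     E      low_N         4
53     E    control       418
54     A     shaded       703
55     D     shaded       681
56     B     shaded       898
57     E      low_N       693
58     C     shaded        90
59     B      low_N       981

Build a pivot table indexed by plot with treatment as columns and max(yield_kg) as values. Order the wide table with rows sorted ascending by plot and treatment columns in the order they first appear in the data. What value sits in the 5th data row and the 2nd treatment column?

977

With rows sorted ascending by plot, row 5 is plot=E. treatment columns in first-appearance order: mulched, shaded, control, low_N; column 2 is shaded.
Long rows with plot=E, treatment=shaded: max(890, 977, 337) = 977.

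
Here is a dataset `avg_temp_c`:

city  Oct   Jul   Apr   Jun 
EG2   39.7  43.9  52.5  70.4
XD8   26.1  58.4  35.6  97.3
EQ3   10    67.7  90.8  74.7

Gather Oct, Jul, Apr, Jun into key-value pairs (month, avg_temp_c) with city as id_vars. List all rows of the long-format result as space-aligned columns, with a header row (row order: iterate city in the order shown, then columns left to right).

city  month  avg_temp_c
EG2   Oct    39.7      
EG2   Jul    43.9      
EG2   Apr    52.5      
EG2   Jun    70.4      
XD8   Oct    26.1      
XD8   Jul    58.4      
XD8   Apr    35.6      
XD8   Jun    97.3      
EQ3   Oct    10        
EQ3   Jul    67.7      
EQ3   Apr    90.8      
EQ3   Jun    74.7      

Each (city, column) pair becomes one row: 3 × 4 = 12 rows.
For example, (EG2, Oct) → avg_temp_c=39.7.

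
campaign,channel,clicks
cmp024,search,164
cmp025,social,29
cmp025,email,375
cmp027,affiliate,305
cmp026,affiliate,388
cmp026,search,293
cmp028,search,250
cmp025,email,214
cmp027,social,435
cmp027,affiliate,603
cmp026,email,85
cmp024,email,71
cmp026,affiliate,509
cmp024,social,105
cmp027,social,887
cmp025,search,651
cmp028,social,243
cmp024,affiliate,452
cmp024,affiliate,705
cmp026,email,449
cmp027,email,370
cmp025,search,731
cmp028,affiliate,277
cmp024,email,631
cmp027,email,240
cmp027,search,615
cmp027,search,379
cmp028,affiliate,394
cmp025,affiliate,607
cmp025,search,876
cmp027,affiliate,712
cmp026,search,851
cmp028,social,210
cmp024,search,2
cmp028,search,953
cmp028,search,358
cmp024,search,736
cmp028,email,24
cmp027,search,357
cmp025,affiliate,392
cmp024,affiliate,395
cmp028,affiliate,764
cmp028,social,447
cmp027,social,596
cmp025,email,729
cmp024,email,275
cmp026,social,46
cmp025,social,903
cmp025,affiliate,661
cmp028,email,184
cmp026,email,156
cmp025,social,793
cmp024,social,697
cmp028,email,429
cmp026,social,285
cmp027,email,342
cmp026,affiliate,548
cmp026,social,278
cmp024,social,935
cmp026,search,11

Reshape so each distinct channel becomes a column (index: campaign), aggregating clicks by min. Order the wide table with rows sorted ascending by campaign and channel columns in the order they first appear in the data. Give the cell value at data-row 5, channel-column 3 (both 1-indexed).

With rows sorted ascending by campaign, row 5 is campaign=cmp028. channel columns in first-appearance order: search, social, email, affiliate; column 3 is email.
Long rows with campaign=cmp028, channel=email: min(24, 184, 429) = 24.

24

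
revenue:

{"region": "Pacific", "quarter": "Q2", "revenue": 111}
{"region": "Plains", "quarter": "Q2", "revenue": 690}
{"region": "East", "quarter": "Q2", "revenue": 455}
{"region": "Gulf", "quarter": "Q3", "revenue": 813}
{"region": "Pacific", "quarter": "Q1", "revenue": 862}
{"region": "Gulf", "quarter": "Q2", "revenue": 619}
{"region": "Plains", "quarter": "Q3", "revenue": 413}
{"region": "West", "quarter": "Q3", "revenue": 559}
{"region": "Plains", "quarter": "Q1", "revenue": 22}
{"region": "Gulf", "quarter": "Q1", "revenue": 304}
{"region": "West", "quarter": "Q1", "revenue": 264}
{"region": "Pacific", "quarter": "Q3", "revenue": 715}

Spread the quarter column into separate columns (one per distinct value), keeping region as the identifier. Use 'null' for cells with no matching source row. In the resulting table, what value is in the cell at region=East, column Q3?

null

No long-format row has region=East and quarter=Q3, so the cell is null.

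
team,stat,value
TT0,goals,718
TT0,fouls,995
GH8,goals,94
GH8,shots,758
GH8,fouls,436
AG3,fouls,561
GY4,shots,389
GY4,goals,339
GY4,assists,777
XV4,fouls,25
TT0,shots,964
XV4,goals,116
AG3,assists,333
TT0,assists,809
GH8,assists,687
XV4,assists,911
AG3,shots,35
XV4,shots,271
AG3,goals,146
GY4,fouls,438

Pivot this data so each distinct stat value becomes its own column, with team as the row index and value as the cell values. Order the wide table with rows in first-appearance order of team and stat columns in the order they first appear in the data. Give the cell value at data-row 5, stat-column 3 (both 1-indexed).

271

With rows in first-appearance order of team, row 5 is team=XV4. stat columns in first-appearance order: goals, fouls, shots, assists; column 3 is shots.
Long rows with team=XV4, stat=shots: value = 271.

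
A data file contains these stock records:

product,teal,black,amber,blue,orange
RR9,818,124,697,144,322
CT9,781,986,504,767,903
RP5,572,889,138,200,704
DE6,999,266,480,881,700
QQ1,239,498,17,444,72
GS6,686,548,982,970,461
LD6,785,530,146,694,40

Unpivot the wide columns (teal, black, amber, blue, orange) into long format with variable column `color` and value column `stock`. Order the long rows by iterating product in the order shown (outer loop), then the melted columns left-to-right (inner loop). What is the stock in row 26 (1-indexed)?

686

35 rows total (7 × 5). Row 26: index ⌊(26-1)/5⌋ = 5 into product → GS6; (26-1) mod 5 = 0 into the melted columns → teal.
So row 26 is (GS6, teal, 686); stock = 686.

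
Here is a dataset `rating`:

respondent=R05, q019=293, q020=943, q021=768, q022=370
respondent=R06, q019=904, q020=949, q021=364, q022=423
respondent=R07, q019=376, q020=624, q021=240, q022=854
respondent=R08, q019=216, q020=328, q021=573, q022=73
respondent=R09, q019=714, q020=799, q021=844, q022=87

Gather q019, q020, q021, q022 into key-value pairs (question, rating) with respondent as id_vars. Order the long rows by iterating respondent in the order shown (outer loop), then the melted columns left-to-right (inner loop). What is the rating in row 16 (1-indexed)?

20 rows total (5 × 4). Row 16: index ⌊(16-1)/4⌋ = 3 into respondent → R08; (16-1) mod 4 = 3 into the melted columns → q022.
So row 16 is (R08, q022, 73); rating = 73.

73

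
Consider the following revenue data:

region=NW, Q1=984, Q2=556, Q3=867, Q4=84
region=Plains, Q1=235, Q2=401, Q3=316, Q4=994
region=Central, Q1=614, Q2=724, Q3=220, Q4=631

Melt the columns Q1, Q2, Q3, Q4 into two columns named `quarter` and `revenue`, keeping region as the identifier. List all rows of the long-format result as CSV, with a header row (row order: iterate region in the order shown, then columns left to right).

region,quarter,revenue
NW,Q1,984
NW,Q2,556
NW,Q3,867
NW,Q4,84
Plains,Q1,235
Plains,Q2,401
Plains,Q3,316
Plains,Q4,994
Central,Q1,614
Central,Q2,724
Central,Q3,220
Central,Q4,631

Each (region, column) pair becomes one row: 3 × 4 = 12 rows.
For example, (NW, Q1) → revenue=984.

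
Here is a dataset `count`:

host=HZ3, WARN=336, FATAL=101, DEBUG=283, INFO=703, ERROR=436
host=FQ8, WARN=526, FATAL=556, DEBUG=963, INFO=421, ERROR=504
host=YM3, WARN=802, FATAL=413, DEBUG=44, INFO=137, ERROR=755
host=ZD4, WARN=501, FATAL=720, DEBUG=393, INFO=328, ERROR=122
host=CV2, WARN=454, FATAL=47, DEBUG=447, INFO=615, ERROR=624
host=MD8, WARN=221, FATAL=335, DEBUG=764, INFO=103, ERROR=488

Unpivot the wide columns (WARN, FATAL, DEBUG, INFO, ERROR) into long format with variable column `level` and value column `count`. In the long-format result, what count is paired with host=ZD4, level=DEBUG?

Unpivoting turns each (host, wide-column) pair into one long row.
The wide cell at row ZD4, column DEBUG holds 393, so the long row (ZD4, DEBUG) has count=393.

393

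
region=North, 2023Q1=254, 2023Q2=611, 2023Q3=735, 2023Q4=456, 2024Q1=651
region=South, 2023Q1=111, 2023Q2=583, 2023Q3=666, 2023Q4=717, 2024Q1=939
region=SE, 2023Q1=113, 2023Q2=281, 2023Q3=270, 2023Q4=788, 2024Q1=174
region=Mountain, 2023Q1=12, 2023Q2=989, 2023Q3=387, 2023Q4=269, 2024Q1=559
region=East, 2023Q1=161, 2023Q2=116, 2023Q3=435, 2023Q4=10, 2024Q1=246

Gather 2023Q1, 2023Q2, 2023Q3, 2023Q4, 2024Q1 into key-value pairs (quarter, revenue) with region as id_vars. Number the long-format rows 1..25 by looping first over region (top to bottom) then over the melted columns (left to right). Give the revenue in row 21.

161

25 rows total (5 × 5). Row 21: index ⌊(21-1)/5⌋ = 4 into region → East; (21-1) mod 5 = 0 into the melted columns → 2023Q1.
So row 21 is (East, 2023Q1, 161); revenue = 161.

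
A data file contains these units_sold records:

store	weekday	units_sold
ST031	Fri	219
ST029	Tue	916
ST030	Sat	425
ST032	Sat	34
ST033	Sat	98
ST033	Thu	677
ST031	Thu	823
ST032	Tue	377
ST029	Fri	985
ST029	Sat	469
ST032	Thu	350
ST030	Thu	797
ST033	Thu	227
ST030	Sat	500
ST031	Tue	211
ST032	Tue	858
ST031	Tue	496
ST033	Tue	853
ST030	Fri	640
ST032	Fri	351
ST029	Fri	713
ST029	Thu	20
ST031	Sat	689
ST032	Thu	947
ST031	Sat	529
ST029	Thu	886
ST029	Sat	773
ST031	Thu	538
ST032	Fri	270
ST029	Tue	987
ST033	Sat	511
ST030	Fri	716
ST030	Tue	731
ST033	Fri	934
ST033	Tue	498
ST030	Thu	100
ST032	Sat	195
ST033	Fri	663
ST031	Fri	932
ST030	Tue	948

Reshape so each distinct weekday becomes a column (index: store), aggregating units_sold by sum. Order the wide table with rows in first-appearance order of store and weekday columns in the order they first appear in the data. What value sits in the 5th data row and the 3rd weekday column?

With rows in first-appearance order of store, row 5 is store=ST033. weekday columns in first-appearance order: Fri, Tue, Sat, Thu; column 3 is Sat.
Long rows with store=ST033, weekday=Sat: 98 + 511 = 609.

609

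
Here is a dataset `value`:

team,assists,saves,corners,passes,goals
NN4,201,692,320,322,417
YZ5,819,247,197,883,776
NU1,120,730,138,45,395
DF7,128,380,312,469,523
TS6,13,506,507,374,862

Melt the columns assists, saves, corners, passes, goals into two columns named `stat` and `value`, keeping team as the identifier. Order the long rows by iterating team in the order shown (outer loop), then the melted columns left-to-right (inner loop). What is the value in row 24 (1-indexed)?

374

25 rows total (5 × 5). Row 24: index ⌊(24-1)/5⌋ = 4 into team → TS6; (24-1) mod 5 = 3 into the melted columns → passes.
So row 24 is (TS6, passes, 374); value = 374.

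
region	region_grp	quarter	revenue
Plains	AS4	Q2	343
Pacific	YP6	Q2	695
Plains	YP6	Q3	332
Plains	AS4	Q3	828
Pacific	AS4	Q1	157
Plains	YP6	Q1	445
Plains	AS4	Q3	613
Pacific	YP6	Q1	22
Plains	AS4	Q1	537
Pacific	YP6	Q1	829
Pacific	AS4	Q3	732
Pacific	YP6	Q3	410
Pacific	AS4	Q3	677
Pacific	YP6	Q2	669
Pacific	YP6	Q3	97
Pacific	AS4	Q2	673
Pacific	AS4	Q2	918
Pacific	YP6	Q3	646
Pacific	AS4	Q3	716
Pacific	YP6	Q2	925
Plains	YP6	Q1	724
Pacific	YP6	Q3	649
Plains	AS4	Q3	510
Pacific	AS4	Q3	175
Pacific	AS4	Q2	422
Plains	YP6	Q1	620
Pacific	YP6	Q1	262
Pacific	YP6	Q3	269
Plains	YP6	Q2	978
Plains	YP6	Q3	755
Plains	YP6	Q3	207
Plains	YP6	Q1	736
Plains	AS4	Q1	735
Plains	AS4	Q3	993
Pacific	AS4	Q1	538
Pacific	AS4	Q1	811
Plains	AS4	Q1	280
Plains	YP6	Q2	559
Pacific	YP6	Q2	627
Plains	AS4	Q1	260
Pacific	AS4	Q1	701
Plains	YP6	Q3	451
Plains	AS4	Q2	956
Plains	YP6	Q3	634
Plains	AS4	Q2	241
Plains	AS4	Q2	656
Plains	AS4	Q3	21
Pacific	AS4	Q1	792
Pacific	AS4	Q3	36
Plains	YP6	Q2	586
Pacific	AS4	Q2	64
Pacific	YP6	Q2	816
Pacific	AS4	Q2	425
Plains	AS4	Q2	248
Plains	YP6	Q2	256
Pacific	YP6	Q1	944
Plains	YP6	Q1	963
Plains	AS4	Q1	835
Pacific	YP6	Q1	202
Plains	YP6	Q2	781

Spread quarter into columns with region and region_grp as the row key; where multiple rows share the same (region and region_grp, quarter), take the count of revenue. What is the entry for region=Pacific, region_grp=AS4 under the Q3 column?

5

Rows with region=Pacific, region_grp=AS4 and quarter=Q3: revenue values are 732, 677, 716, 175, 36.
5 rows match — count = 5.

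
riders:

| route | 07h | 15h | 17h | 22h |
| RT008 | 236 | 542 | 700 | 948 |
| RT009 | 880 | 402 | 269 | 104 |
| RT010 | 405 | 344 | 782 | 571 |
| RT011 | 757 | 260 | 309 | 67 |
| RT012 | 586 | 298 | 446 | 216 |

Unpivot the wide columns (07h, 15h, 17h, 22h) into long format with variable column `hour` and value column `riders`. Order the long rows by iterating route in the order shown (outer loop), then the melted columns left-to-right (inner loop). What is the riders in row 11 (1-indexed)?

782

20 rows total (5 × 4). Row 11: index ⌊(11-1)/4⌋ = 2 into route → RT010; (11-1) mod 4 = 2 into the melted columns → 17h.
So row 11 is (RT010, 17h, 782); riders = 782.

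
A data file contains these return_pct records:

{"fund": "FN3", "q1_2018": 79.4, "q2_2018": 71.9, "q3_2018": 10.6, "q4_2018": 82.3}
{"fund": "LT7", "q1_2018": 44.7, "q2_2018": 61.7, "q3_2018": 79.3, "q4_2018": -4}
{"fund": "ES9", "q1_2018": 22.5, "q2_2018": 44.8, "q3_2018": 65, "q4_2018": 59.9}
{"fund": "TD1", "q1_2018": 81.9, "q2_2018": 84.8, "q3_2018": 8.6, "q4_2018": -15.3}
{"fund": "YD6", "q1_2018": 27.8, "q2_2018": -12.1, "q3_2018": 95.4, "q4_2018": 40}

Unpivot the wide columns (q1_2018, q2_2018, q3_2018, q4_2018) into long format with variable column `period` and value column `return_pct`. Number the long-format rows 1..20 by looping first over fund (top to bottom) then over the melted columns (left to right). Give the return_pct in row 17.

20 rows total (5 × 4). Row 17: index ⌊(17-1)/4⌋ = 4 into fund → YD6; (17-1) mod 4 = 0 into the melted columns → q1_2018.
So row 17 is (YD6, q1_2018, 27.8); return_pct = 27.8.

27.8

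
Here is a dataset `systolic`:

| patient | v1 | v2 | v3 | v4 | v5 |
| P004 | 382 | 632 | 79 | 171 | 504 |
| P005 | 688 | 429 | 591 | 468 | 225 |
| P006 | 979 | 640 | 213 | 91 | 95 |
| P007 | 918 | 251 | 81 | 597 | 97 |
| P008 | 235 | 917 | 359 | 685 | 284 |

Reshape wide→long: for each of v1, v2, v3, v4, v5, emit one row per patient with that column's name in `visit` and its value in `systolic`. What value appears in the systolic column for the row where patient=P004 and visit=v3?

Unpivoting turns each (patient, wide-column) pair into one long row.
The wide cell at row P004, column v3 holds 79, so the long row (P004, v3) has systolic=79.

79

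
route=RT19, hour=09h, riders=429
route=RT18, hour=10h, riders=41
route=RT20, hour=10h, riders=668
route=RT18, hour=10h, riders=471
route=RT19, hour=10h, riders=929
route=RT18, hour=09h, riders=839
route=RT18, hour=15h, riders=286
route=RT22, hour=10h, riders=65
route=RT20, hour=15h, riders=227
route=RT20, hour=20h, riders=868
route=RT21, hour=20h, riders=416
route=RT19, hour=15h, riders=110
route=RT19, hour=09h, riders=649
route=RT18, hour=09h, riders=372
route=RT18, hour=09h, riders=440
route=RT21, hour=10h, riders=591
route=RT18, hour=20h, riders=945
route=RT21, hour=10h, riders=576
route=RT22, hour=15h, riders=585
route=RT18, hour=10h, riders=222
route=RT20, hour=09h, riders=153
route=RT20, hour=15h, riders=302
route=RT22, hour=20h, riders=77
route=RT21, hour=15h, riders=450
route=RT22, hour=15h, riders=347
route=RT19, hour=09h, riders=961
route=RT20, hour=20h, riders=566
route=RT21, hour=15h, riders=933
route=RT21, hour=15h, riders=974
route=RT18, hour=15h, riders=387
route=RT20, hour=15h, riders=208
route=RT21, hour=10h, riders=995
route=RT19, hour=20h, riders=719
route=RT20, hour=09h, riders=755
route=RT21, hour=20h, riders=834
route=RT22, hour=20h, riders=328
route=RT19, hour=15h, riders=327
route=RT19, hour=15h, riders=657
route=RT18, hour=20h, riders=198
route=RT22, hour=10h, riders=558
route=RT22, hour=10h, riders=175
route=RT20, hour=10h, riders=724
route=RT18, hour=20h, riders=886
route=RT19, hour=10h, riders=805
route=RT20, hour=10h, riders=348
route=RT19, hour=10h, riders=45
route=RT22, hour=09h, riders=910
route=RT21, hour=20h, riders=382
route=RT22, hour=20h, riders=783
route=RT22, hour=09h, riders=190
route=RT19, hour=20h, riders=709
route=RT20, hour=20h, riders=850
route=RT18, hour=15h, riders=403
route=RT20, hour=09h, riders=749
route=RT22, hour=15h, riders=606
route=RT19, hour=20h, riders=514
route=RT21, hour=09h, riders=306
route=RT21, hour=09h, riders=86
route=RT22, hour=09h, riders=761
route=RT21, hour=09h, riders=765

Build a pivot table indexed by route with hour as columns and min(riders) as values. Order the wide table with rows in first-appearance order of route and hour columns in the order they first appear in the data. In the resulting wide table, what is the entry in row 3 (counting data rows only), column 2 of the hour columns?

With rows in first-appearance order of route, row 3 is route=RT20. hour columns in first-appearance order: 09h, 10h, 15h, 20h; column 2 is 10h.
Long rows with route=RT20, hour=10h: min(668, 724, 348) = 348.

348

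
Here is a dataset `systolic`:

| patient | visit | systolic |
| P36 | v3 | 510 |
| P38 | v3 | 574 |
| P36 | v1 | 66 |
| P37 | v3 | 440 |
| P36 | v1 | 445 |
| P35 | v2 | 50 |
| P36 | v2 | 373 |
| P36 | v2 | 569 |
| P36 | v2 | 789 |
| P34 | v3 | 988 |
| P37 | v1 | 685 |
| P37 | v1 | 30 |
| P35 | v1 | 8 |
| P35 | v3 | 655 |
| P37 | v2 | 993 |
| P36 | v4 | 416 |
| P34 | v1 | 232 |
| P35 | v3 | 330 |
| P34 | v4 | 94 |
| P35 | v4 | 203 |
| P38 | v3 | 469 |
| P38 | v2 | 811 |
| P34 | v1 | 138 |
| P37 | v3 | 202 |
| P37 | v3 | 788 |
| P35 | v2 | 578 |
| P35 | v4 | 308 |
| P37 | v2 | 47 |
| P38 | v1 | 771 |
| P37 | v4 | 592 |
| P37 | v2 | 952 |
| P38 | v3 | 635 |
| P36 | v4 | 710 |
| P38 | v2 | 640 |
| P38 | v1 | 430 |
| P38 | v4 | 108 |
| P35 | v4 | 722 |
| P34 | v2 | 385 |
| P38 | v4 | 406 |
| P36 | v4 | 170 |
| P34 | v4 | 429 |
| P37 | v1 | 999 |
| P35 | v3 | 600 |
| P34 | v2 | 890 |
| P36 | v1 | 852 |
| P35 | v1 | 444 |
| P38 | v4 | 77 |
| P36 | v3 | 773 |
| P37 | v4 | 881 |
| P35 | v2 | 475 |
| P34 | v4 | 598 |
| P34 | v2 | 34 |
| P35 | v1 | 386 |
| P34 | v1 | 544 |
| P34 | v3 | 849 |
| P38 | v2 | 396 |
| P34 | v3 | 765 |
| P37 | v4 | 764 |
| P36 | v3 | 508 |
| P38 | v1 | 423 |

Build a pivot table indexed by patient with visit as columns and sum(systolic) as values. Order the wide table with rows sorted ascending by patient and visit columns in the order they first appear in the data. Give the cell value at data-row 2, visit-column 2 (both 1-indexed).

With rows sorted ascending by patient, row 2 is patient=P35. visit columns in first-appearance order: v3, v1, v2, v4; column 2 is v1.
Long rows with patient=P35, visit=v1: 8 + 444 + 386 = 838.

838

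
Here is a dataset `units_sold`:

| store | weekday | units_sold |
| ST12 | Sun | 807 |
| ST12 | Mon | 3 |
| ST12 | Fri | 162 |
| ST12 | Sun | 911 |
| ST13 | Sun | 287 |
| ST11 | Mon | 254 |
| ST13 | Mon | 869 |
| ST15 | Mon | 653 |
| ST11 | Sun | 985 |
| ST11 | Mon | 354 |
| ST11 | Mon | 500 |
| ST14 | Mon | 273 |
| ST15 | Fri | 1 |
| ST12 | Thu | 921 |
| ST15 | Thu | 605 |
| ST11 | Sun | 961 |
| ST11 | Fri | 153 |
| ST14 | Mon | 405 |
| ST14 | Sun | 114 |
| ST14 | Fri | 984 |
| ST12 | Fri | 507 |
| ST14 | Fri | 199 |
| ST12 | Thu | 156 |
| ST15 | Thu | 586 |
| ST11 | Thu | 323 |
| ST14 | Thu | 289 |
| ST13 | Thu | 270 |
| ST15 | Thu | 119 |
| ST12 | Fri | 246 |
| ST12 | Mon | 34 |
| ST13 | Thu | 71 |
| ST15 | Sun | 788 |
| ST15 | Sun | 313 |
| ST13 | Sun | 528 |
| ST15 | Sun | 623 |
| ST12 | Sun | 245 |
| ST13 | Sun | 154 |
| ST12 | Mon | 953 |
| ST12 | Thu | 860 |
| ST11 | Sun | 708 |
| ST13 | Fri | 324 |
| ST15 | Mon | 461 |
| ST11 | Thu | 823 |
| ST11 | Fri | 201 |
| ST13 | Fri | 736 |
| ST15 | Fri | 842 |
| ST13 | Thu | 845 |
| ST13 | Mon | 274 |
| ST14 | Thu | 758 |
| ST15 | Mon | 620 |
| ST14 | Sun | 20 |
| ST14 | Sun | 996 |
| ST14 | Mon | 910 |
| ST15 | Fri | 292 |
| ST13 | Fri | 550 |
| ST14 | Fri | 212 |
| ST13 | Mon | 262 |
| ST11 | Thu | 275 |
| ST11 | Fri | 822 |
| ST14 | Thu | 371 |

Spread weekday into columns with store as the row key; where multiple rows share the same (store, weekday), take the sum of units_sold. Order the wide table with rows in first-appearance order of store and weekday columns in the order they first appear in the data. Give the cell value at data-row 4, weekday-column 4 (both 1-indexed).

1310

With rows in first-appearance order of store, row 4 is store=ST15. weekday columns in first-appearance order: Sun, Mon, Fri, Thu; column 4 is Thu.
Long rows with store=ST15, weekday=Thu: 605 + 586 + 119 = 1310.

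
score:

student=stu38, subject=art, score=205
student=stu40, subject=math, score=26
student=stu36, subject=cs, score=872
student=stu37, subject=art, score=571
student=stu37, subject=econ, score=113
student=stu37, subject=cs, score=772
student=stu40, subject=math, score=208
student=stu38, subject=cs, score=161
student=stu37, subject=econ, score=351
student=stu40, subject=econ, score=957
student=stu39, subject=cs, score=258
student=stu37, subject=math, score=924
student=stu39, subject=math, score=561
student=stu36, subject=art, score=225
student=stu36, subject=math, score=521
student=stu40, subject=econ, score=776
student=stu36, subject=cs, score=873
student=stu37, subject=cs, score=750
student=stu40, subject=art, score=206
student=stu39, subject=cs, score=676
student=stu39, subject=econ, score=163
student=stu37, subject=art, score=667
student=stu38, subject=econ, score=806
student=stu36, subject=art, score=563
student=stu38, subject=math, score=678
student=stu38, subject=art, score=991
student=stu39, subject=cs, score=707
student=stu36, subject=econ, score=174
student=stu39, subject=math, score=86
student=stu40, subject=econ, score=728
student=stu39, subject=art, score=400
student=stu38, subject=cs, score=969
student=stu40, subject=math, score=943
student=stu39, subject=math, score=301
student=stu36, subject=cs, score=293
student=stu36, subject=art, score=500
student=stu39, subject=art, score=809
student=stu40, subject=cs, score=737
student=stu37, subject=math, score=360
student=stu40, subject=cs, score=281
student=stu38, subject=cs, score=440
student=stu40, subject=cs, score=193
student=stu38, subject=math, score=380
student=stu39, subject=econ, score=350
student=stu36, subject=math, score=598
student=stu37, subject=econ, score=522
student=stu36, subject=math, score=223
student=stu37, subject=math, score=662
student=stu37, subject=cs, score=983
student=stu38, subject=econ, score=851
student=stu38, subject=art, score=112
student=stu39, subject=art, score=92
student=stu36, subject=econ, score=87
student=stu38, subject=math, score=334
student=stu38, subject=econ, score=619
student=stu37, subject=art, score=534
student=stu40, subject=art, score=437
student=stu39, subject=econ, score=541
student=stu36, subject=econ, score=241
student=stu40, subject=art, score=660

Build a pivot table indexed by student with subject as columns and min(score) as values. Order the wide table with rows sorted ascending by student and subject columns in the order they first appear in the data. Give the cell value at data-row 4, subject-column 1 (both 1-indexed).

With rows sorted ascending by student, row 4 is student=stu39. subject columns in first-appearance order: art, math, cs, econ; column 1 is art.
Long rows with student=stu39, subject=art: min(400, 809, 92) = 92.

92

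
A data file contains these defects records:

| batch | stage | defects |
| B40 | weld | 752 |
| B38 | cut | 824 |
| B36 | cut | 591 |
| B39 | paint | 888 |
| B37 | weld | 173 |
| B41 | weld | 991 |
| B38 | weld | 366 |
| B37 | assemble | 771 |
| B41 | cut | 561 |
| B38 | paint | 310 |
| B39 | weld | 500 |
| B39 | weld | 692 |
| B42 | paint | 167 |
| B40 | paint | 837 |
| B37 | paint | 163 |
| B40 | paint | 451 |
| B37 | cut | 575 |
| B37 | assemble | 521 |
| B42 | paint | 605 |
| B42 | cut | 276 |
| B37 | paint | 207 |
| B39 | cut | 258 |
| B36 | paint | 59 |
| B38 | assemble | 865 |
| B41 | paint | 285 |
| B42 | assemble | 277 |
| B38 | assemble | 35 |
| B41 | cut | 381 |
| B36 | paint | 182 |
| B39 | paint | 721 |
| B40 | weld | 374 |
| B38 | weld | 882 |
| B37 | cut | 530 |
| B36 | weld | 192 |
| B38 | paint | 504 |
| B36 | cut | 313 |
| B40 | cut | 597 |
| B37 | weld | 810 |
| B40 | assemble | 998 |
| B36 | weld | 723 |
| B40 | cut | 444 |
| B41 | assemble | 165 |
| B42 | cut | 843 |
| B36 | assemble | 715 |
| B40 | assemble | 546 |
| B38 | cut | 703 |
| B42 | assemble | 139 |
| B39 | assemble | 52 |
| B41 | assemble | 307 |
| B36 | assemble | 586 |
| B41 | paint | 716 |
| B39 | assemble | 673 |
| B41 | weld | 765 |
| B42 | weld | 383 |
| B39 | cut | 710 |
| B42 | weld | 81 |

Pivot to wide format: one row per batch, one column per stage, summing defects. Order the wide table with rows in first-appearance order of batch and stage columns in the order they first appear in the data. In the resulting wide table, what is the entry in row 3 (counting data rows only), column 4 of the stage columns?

1301

With rows in first-appearance order of batch, row 3 is batch=B36. stage columns in first-appearance order: weld, cut, paint, assemble; column 4 is assemble.
Long rows with batch=B36, stage=assemble: 715 + 586 = 1301.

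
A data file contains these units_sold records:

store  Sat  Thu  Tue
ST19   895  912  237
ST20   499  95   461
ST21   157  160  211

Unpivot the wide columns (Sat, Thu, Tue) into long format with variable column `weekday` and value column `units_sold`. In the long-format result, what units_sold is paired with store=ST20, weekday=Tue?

Unpivoting turns each (store, wide-column) pair into one long row.
The wide cell at row ST20, column Tue holds 461, so the long row (ST20, Tue) has units_sold=461.

461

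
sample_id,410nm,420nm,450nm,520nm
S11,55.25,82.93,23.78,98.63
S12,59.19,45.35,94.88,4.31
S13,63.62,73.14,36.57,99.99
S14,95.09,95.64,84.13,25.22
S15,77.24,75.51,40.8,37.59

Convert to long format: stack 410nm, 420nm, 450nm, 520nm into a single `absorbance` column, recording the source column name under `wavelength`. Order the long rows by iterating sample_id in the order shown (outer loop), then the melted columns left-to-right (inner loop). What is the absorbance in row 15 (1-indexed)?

20 rows total (5 × 4). Row 15: index ⌊(15-1)/4⌋ = 3 into sample_id → S14; (15-1) mod 4 = 2 into the melted columns → 450nm.
So row 15 is (S14, 450nm, 84.13); absorbance = 84.13.

84.13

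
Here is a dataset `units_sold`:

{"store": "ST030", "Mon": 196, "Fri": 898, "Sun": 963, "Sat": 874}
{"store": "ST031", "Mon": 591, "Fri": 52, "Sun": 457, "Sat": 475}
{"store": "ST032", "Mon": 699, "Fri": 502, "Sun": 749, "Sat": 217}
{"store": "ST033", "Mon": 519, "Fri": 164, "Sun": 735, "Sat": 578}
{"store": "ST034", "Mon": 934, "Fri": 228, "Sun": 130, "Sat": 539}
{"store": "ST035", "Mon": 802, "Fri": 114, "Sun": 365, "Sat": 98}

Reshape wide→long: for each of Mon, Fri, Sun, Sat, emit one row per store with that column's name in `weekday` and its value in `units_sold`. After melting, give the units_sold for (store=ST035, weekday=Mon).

802

Unpivoting turns each (store, wide-column) pair into one long row.
The wide cell at row ST035, column Mon holds 802, so the long row (ST035, Mon) has units_sold=802.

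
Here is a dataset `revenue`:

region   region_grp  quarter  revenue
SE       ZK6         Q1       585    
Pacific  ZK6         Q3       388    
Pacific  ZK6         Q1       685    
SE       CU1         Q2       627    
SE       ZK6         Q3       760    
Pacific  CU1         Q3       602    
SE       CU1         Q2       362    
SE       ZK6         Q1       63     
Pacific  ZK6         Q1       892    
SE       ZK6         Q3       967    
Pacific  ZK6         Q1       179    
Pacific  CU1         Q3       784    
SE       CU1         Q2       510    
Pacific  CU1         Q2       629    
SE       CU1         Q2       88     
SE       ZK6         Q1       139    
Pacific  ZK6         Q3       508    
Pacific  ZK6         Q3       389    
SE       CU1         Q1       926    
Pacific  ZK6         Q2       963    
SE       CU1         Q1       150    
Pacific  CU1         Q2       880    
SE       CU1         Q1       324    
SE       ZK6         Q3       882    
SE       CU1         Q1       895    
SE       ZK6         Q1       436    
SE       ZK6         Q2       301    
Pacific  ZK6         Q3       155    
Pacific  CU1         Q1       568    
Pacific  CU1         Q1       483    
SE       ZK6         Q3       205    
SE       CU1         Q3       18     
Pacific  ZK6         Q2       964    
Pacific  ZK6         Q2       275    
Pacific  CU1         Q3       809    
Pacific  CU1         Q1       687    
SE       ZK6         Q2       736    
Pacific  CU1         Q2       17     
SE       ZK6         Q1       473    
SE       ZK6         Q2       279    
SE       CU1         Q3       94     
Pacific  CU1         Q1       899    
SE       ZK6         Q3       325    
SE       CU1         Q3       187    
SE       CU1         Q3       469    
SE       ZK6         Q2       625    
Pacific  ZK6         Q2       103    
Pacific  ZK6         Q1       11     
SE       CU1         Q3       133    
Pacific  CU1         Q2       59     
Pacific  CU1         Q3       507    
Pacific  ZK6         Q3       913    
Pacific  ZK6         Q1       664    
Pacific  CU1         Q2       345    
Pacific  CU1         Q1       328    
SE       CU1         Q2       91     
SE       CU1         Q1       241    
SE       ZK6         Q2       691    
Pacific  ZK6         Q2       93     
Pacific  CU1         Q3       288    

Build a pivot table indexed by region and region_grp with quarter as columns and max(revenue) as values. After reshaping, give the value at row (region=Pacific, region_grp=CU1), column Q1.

899

Rows with region=Pacific, region_grp=CU1 and quarter=Q1: revenue values are 568, 483, 687, 899, 328.
max(568, 483, 687, 899, 328) = 899.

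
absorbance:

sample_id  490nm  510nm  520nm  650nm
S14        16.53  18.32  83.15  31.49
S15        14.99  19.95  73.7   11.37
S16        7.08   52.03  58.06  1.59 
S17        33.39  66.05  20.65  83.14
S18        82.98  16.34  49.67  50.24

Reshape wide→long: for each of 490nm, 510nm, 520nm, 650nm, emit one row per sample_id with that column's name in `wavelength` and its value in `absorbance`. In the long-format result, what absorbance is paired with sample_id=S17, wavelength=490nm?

Unpivoting turns each (sample_id, wide-column) pair into one long row.
The wide cell at row S17, column 490nm holds 33.39, so the long row (S17, 490nm) has absorbance=33.39.

33.39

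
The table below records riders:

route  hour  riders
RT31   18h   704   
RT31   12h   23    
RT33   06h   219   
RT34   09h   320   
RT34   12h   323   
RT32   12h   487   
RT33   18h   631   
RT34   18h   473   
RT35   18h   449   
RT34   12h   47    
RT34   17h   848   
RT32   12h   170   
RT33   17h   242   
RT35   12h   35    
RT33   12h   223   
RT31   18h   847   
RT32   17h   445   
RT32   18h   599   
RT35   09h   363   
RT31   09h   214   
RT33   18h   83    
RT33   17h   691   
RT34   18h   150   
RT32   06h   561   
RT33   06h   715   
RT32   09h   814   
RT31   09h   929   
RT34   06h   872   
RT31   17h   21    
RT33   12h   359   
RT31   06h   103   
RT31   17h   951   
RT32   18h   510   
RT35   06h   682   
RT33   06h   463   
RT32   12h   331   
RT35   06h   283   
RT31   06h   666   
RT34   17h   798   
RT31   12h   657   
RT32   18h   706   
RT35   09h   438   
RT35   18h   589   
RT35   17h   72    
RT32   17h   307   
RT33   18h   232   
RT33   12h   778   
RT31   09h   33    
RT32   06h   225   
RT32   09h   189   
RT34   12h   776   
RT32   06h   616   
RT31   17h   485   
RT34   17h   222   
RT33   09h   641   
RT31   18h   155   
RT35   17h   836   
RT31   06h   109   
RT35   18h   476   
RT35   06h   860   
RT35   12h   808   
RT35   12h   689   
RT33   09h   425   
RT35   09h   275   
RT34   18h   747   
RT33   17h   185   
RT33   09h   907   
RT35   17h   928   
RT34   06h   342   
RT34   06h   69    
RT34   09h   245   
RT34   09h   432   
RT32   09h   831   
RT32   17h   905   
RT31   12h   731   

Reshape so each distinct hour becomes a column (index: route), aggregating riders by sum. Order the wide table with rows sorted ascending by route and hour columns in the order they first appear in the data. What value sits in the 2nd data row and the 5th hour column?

1657

With rows sorted ascending by route, row 2 is route=RT32. hour columns in first-appearance order: 18h, 12h, 06h, 09h, 17h; column 5 is 17h.
Long rows with route=RT32, hour=17h: 445 + 307 + 905 = 1657.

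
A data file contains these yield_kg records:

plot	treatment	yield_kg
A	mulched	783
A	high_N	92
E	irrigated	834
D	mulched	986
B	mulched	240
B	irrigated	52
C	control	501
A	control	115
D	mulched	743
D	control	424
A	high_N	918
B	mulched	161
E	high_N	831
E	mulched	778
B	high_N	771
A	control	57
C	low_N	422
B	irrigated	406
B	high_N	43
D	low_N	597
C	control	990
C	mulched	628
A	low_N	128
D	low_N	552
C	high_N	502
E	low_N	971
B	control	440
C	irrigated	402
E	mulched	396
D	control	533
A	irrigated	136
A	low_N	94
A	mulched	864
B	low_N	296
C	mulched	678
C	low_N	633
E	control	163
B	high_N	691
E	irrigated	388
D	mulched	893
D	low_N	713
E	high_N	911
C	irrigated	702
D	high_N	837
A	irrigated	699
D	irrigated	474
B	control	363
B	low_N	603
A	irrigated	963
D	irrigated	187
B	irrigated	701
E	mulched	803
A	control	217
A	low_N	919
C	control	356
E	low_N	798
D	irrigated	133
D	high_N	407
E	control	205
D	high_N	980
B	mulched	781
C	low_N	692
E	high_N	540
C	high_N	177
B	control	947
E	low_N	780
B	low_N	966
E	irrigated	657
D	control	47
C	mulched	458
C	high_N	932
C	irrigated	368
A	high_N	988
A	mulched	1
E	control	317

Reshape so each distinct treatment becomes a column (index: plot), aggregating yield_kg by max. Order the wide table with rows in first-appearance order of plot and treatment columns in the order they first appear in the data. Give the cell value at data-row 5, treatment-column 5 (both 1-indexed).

With rows in first-appearance order of plot, row 5 is plot=C. treatment columns in first-appearance order: mulched, high_N, irrigated, control, low_N; column 5 is low_N.
Long rows with plot=C, treatment=low_N: max(422, 633, 692) = 692.

692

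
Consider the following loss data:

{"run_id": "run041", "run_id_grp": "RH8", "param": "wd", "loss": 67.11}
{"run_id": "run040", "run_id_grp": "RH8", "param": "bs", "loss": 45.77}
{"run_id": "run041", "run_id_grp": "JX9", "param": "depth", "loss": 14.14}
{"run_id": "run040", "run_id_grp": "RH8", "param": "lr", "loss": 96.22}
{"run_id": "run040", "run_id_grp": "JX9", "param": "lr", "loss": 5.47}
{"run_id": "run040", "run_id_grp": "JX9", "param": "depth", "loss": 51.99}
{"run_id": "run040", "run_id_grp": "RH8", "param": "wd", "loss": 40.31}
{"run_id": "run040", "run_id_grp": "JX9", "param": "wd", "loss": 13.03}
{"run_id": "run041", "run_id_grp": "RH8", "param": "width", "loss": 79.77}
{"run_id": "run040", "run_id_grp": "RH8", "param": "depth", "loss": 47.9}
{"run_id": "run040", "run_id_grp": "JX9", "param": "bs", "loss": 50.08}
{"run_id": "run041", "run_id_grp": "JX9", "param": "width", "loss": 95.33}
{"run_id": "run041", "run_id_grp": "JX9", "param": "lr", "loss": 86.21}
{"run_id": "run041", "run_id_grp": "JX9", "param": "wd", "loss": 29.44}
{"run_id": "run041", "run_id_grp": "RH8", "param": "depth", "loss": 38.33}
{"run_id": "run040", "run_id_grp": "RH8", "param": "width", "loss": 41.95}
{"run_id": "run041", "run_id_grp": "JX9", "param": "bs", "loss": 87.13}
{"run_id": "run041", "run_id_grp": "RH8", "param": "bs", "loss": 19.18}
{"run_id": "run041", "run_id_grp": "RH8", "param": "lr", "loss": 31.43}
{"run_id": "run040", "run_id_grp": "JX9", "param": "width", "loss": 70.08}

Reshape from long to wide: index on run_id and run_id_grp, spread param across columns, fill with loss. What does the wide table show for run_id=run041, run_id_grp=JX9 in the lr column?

Wide layout: rows indexed by run_id and run_id_grp, columns are the 5 distinct param values (wd, bs, depth, lr, width).
Cell (run_id=run041, run_id_grp=JX9, param=lr) draws from the long row where run_id=run041, run_id_grp=JX9 and param=lr, which has loss=86.21.

86.21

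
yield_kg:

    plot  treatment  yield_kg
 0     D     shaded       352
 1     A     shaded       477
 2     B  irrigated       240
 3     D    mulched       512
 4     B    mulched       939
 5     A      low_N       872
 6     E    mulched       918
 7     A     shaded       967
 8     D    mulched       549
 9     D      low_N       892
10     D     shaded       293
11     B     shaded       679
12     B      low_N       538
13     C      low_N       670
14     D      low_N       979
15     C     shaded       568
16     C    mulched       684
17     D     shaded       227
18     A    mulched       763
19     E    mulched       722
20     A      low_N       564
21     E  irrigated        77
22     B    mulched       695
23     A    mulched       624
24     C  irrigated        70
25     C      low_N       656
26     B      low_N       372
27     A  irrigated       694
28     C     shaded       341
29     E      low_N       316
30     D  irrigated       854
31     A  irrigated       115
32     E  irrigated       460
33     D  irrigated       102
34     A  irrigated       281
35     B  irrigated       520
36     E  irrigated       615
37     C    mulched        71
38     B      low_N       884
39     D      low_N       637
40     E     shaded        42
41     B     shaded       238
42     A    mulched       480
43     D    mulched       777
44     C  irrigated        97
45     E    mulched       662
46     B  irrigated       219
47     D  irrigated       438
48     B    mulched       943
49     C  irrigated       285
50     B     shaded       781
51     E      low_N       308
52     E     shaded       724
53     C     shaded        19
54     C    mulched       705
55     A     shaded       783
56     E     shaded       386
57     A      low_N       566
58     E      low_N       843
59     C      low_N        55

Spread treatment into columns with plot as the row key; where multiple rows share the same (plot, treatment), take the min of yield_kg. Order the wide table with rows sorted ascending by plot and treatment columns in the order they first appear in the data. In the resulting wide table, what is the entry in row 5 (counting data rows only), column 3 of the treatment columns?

662

With rows sorted ascending by plot, row 5 is plot=E. treatment columns in first-appearance order: shaded, irrigated, mulched, low_N; column 3 is mulched.
Long rows with plot=E, treatment=mulched: min(918, 722, 662) = 662.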